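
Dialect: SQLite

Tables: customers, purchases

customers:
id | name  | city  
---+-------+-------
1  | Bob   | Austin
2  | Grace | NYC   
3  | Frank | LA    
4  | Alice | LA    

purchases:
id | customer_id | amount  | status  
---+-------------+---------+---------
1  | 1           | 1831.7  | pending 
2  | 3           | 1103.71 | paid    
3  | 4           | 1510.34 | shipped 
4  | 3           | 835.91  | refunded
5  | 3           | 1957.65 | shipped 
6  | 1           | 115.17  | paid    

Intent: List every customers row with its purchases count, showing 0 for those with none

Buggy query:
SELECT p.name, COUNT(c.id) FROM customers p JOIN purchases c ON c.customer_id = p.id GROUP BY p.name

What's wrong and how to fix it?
Bug: An inner join excludes parents with zero children

Fix: Switch to LEFT JOIN to retain unmatched parent rows

Corrected query:
SELECT p.name, COUNT(c.id) FROM customers p LEFT JOIN purchases c ON c.customer_id = p.id GROUP BY p.name

Result:
name  | COUNT(c.id)
------+------------
Alice | 1          
Bob   | 2          
Frank | 3          
Grace | 0          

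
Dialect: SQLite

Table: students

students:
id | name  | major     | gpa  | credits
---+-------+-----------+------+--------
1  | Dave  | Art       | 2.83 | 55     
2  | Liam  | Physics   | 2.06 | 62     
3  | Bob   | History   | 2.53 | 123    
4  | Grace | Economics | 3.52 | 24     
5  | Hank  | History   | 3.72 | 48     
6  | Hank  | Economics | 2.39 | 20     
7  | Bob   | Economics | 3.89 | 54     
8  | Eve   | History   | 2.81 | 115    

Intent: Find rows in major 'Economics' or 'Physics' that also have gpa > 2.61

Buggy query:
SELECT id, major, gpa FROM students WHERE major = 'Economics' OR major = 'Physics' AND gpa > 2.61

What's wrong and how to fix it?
Bug: Without parentheses, AND is evaluated before OR, so the gpa filter only applies to the 'Physics' branch

Fix: Group the OR with parentheses (or use IN), then AND the threshold

Corrected query:
SELECT id, major, gpa FROM students WHERE (major = 'Economics' OR major = 'Physics') AND gpa > 2.61

Result:
id | major     | gpa 
---+-----------+-----
4  | Economics | 3.52
7  | Economics | 3.89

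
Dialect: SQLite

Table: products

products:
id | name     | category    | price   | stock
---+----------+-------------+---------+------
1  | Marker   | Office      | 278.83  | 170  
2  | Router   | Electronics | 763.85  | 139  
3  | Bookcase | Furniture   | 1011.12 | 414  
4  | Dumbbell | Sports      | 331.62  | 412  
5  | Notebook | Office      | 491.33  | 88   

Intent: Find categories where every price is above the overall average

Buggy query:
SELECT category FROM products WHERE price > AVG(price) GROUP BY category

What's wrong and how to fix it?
Bug: AVG() is an aggregate; it can't sit directly in WHERE

Fix: Compute the overall average in a scalar subquery and compare each group's MIN against it in HAVING

Corrected query:
SELECT category FROM products GROUP BY category HAVING MIN(price) > (SELECT AVG(price) FROM products)

Result:
category   
-----------
Electronics
Furniture  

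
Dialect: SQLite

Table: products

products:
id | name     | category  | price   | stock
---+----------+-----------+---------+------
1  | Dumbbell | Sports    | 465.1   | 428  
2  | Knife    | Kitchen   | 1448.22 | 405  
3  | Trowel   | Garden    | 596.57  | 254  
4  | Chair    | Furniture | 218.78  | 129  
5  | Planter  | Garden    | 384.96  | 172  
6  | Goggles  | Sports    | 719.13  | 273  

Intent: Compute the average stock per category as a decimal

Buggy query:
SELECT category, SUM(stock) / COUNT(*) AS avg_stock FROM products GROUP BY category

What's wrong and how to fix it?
Bug: Both operands are integers, so '/' performs integer division and truncates

Fix: Multiply by 1.0 (or CAST to REAL) to force floating-point division

Corrected query:
SELECT category, SUM(stock) * 1.0 / COUNT(*) AS avg_stock FROM products GROUP BY category

Result:
category  | avg_stock
----------+----------
Furniture | 129      
Garden    | 213      
Kitchen   | 405      
Sports    | 350.5    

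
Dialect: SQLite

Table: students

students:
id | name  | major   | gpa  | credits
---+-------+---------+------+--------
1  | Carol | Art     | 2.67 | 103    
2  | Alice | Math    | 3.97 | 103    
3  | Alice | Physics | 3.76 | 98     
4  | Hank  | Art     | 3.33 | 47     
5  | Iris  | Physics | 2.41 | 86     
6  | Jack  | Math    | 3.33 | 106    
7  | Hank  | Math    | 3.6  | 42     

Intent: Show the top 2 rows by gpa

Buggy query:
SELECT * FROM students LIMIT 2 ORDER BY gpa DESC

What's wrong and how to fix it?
Bug: LIMIT must come after ORDER BY

Fix: Sort with ORDER BY, then apply LIMIT

Corrected query:
SELECT * FROM students ORDER BY gpa DESC LIMIT 2

Result:
id | name  | major   | gpa  | credits
---+-------+---------+------+--------
2  | Alice | Math    | 3.97 | 103    
3  | Alice | Physics | 3.76 | 98     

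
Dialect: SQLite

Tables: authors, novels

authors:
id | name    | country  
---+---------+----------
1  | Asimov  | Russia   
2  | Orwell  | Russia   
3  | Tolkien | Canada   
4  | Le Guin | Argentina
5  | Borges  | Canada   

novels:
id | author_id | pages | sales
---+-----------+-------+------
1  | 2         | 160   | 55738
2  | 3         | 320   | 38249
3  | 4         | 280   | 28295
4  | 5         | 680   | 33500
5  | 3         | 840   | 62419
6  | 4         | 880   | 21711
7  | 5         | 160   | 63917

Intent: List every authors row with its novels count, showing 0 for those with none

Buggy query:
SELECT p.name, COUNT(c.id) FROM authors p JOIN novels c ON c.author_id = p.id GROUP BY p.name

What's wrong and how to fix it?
Bug: An inner join excludes parents with zero children

Fix: Use LEFT JOIN so parents without children still appear (COUNT(c.id) gives 0)

Corrected query:
SELECT p.name, COUNT(c.id) FROM authors p LEFT JOIN novels c ON c.author_id = p.id GROUP BY p.name

Result:
name    | COUNT(c.id)
--------+------------
Asimov  | 0          
Borges  | 2          
Le Guin | 2          
Orwell  | 1          
Tolkien | 2          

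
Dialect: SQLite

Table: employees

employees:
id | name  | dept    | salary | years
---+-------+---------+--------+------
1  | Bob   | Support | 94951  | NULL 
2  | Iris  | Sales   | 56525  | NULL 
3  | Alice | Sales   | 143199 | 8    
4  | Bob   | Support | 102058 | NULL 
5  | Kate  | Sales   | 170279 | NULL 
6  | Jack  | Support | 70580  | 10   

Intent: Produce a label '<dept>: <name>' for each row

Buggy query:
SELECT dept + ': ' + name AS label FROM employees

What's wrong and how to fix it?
Bug: SQLite uses || for string concatenation; + coerces text to numbers (yielding 0)

Fix: Use the || operator for string concatenation

Corrected query:
SELECT dept || ': ' || name AS label FROM employees

Result:
label        
-------------
Support: Bob 
Sales: Iris  
Sales: Alice 
Support: Bob 
Sales: Kate  
Support: Jack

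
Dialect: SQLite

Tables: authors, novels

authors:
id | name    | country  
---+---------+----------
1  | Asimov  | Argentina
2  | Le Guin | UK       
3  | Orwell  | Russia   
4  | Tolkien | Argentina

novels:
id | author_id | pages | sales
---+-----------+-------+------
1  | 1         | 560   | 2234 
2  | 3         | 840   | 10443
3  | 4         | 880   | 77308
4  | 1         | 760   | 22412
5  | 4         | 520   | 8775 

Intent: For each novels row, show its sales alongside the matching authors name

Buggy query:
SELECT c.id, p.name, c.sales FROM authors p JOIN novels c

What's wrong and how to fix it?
Bug: Missing join condition: each novels row is matched to all authors rows instead of just its own

Fix: Add ON c.author_id = p.id to the JOIN

Corrected query:
SELECT c.id, p.name, c.sales FROM authors p JOIN novels c ON c.author_id = p.id

Result:
id | name    | sales
---+---------+------
1  | Asimov  | 2234 
2  | Orwell  | 10443
3  | Tolkien | 77308
4  | Asimov  | 22412
5  | Tolkien | 8775 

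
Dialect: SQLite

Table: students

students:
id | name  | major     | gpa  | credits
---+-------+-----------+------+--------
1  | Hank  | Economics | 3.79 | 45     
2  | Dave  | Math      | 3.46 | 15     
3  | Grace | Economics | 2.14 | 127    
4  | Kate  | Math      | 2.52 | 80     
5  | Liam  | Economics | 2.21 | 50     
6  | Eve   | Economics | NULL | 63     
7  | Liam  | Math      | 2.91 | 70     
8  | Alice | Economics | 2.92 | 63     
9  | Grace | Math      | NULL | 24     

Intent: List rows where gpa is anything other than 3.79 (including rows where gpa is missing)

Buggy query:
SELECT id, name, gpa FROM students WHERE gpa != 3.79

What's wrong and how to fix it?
Bug: Inequality against NULL is unknown, not true; rows with NULL are dropped

Fix: Handle NULL separately with IS NULL alongside the inequality

Corrected query:
SELECT id, name, gpa FROM students WHERE gpa != 3.79 OR gpa IS NULL

Result:
id | name  | gpa 
---+-------+-----
2  | Dave  | 3.46
3  | Grace | 2.14
4  | Kate  | 2.52
5  | Liam  | 2.21
6  | Eve   | NULL
7  | Liam  | 2.91
8  | Alice | 2.92
9  | Grace | NULL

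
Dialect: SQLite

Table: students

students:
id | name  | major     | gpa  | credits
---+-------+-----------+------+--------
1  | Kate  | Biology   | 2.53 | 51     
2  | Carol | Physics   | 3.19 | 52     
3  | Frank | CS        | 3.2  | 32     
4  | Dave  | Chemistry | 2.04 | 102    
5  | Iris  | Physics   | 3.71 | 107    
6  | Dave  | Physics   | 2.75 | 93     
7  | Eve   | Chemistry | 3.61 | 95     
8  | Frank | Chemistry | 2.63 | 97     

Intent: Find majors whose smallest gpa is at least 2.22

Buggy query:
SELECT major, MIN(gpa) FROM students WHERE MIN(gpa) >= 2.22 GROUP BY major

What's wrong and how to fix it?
Bug: MIN() in WHERE is a misuse of aggregate

Fix: Replace WHERE with HAVING after the GROUP BY

Corrected query:
SELECT major, MIN(gpa) FROM students GROUP BY major HAVING MIN(gpa) >= 2.22

Result:
major   | MIN(gpa)
--------+---------
Biology | 2.53    
CS      | 3.2     
Physics | 2.75    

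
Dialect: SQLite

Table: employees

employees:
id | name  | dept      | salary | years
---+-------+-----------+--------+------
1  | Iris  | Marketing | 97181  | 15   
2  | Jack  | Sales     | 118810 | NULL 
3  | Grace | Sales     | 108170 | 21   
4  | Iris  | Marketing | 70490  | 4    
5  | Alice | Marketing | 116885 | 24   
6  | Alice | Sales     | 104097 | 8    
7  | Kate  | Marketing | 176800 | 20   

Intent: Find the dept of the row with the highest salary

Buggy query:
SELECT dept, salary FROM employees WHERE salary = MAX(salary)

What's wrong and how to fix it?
Bug: MAX(salary) is an aggregate and cannot be used directly in WHERE

Fix: Wrap MAX in a scalar subquery so WHERE compares against a single value

Corrected query:
SELECT dept, salary FROM employees WHERE salary = (SELECT MAX(salary) FROM employees)

Result:
dept      | salary
----------+-------
Marketing | 176800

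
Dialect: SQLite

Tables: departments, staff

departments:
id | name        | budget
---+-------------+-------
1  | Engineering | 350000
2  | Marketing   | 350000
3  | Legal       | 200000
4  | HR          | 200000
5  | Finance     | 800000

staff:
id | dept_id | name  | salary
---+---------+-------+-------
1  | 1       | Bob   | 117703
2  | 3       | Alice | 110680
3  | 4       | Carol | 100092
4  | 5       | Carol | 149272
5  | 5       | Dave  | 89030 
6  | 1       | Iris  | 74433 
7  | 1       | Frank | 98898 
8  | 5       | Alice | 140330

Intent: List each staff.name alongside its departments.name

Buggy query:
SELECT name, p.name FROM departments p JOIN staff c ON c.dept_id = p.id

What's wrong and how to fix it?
Bug: Both tables have a 'name' column; the unqualified reference is ambiguous

Fix: Prefix ambiguous columns with the table alias

Corrected query:
SELECT c.name, p.name FROM departments p JOIN staff c ON c.dept_id = p.id

Result:
name  | name       
------+------------
Bob   | Engineering
Alice | Legal      
Carol | HR         
Carol | Finance    
Dave  | Finance    
Iris  | Engineering
Frank | Engineering
Alice | Finance    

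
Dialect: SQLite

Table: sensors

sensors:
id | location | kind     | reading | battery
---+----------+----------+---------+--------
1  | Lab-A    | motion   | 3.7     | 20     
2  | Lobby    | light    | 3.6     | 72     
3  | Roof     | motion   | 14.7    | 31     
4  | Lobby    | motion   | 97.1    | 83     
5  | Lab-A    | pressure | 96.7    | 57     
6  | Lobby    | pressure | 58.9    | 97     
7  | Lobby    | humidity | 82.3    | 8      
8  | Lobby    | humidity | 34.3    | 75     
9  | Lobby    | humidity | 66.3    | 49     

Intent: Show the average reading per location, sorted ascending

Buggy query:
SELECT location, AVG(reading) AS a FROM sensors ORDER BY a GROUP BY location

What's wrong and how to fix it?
Bug: ORDER BY appears before GROUP BY; SQL clause order requires GROUP BY first

Fix: Reorder: SELECT … FROM … GROUP BY … ORDER BY …

Corrected query:
SELECT location, AVG(reading) AS a FROM sensors GROUP BY location ORDER BY a

Result:
location | a        
---------+----------
Roof     | 14.7     
Lab-A    | 50.2     
Lobby    | 57.083333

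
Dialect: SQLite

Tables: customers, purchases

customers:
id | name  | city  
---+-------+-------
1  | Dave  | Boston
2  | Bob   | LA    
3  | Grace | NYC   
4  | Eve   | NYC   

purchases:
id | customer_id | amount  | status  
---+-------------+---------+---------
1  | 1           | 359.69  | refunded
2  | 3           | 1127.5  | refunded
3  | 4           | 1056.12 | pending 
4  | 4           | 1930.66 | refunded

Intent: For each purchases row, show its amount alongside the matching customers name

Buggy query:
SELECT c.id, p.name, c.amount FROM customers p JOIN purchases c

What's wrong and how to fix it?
Bug: Missing join condition: each purchases row is matched to all customers rows instead of just its own

Fix: Specify the join condition linking the foreign key to the parent id

Corrected query:
SELECT c.id, p.name, c.amount FROM customers p JOIN purchases c ON c.customer_id = p.id

Result:
id | name  | amount 
---+-------+--------
1  | Dave  | 359.69 
2  | Grace | 1127.5 
3  | Eve   | 1056.12
4  | Eve   | 1930.66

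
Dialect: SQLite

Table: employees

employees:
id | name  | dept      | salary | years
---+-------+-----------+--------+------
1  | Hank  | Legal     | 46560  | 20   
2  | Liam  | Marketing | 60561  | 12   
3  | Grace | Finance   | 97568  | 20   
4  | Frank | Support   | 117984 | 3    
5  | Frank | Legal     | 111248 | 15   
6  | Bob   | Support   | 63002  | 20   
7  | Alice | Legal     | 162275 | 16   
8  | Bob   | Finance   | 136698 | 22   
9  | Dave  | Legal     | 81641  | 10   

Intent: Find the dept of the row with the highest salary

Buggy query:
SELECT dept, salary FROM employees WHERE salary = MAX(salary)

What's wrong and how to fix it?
Bug: MAX(salary) is an aggregate and cannot be used directly in WHERE

Fix: Wrap MAX in a scalar subquery so WHERE compares against a single value

Corrected query:
SELECT dept, salary FROM employees WHERE salary = (SELECT MAX(salary) FROM employees)

Result:
dept  | salary
------+-------
Legal | 162275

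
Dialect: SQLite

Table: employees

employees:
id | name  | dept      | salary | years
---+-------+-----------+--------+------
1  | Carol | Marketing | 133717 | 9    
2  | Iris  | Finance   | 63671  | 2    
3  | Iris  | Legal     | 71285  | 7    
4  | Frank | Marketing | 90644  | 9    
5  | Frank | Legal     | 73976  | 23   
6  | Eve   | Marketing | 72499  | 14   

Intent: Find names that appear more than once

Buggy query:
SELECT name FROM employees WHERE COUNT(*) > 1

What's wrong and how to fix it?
Bug: COUNT(*) is an aggregate and cannot be used in WHERE

Fix: Group first, then use HAVING for the count condition

Corrected query:
SELECT name FROM employees GROUP BY name HAVING COUNT(*) > 1

Result:
name 
-----
Frank
Iris 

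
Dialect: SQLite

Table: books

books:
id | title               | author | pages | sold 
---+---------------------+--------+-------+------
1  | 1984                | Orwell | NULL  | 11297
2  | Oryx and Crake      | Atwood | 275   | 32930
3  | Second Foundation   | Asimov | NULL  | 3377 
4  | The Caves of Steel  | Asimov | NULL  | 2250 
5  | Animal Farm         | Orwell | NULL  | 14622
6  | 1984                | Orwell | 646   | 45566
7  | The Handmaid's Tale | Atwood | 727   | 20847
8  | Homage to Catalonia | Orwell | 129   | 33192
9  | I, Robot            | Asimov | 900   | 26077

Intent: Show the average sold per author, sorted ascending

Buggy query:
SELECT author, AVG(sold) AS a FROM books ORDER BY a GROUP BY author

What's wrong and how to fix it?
Bug: GROUP BY must precede ORDER BY

Fix: Reorder: SELECT … FROM … GROUP BY … ORDER BY …

Corrected query:
SELECT author, AVG(sold) AS a FROM books GROUP BY author ORDER BY a

Result:
author | a       
-------+---------
Asimov | 10568   
Orwell | 26169.25
Atwood | 26888.5 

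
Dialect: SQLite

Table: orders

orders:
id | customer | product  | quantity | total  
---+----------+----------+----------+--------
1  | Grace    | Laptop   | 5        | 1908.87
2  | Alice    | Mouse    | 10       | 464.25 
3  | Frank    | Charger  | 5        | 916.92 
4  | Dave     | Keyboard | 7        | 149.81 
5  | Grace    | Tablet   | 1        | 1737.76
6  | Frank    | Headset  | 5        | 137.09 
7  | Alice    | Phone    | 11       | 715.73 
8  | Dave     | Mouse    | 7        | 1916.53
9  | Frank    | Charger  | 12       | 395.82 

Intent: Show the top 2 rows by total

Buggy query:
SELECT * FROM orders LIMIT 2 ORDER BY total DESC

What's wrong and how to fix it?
Bug: ORDER BY cannot follow LIMIT; LIMIT is the final clause

Fix: Sort with ORDER BY, then apply LIMIT

Corrected query:
SELECT * FROM orders ORDER BY total DESC LIMIT 2

Result:
id | customer | product | quantity | total  
---+----------+---------+----------+--------
8  | Dave     | Mouse   | 7        | 1916.53
1  | Grace    | Laptop  | 5        | 1908.87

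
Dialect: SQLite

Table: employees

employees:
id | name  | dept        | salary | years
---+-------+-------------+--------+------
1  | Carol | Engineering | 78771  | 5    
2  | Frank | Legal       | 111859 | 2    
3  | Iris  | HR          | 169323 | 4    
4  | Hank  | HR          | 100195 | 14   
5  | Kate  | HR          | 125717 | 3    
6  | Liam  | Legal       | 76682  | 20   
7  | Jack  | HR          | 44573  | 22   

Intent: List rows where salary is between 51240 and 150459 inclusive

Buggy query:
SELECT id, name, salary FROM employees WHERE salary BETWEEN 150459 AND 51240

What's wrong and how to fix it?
Bug: The bounds are reversed; BETWEEN a AND b requires a <= b to match anything

Fix: Swap the bounds so the smaller value comes first

Corrected query:
SELECT id, name, salary FROM employees WHERE salary BETWEEN 51240 AND 150459

Result:
id | name  | salary
---+-------+-------
1  | Carol | 78771 
2  | Frank | 111859
4  | Hank  | 100195
5  | Kate  | 125717
6  | Liam  | 76682 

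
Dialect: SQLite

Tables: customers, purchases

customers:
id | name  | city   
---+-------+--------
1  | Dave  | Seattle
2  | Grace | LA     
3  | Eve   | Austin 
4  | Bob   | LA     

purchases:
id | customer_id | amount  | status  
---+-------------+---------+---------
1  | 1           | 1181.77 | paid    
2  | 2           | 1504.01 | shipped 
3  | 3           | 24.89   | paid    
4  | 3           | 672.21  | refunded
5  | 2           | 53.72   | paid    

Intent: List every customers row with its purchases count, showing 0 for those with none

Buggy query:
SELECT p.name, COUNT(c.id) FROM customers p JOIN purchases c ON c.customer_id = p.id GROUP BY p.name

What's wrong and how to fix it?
Bug: An inner join excludes parents with zero children

Fix: Switch to LEFT JOIN to retain unmatched parent rows

Corrected query:
SELECT p.name, COUNT(c.id) FROM customers p LEFT JOIN purchases c ON c.customer_id = p.id GROUP BY p.name

Result:
name  | COUNT(c.id)
------+------------
Bob   | 0          
Dave  | 1          
Eve   | 2          
Grace | 2          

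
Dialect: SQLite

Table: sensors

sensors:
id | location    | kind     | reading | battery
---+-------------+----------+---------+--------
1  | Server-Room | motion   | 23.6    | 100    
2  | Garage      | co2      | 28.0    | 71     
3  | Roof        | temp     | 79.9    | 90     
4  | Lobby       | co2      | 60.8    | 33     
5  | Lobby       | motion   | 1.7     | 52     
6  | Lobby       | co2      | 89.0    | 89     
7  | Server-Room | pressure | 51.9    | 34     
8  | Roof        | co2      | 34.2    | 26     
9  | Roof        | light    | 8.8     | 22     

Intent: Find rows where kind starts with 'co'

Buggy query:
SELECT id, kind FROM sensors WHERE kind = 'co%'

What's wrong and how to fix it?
Bug: Wildcards only work with LIKE; '=' treats '%' as a literal character

Fix: Use LIKE for wildcard pattern matching

Corrected query:
SELECT id, kind FROM sensors WHERE kind LIKE 'co%'

Result:
id | kind
---+-----
2  | co2 
4  | co2 
6  | co2 
8  | co2 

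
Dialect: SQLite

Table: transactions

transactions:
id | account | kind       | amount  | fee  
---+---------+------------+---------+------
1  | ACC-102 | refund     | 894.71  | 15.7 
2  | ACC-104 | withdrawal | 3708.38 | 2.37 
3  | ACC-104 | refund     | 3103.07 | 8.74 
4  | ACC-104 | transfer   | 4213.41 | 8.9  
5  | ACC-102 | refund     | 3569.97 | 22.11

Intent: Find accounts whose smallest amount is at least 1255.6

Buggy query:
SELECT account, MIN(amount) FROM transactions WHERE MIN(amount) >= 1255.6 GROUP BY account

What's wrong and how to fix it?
Bug: MIN() in WHERE is a misuse of aggregate

Fix: Replace WHERE with HAVING after the GROUP BY

Corrected query:
SELECT account, MIN(amount) FROM transactions GROUP BY account HAVING MIN(amount) >= 1255.6

Result:
account | MIN(amount)
--------+------------
ACC-104 | 3103.07    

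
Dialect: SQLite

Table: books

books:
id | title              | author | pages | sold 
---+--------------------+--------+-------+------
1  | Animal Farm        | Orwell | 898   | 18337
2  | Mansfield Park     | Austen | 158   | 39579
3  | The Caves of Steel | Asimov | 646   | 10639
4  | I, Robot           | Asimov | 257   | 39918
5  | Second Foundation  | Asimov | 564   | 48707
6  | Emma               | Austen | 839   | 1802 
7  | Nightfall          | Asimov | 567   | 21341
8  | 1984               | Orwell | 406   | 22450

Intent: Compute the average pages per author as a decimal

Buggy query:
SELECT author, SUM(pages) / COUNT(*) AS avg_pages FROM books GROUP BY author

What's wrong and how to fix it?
Bug: Both operands are integers, so '/' performs integer division and truncates

Fix: Cast one side to REAL so the division keeps the fractional part

Corrected query:
SELECT author, SUM(pages) * 1.0 / COUNT(*) AS avg_pages FROM books GROUP BY author

Result:
author | avg_pages
-------+----------
Asimov | 508.5    
Austen | 498.5    
Orwell | 652      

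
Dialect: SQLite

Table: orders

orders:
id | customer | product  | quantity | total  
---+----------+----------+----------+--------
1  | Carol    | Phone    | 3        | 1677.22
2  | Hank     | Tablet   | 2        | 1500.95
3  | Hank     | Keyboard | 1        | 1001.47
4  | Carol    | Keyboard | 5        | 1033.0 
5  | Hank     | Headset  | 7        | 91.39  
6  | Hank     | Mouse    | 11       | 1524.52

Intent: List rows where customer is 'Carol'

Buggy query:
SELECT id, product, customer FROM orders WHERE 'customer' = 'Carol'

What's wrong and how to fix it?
Bug: 'customer' in single quotes is a string literal, not the column; the comparison is literal-vs-literal and never true

Fix: Reference the column as customer without single quotes

Corrected query:
SELECT id, product, customer FROM orders WHERE customer = 'Carol'

Result:
id | product  | customer
---+----------+---------
1  | Phone    | Carol   
4  | Keyboard | Carol   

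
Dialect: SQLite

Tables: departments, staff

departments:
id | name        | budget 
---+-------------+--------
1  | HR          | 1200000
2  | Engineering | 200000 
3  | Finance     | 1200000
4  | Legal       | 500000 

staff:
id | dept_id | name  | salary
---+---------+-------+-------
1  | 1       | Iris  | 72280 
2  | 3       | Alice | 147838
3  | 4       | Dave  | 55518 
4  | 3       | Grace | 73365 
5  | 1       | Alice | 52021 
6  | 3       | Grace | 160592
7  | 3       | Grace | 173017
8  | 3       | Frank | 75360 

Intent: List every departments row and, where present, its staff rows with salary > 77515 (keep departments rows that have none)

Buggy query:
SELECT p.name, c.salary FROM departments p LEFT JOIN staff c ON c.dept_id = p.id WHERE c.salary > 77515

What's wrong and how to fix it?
Bug: A WHERE condition on the right-hand table after LEFT JOIN drops unmatched parents

Fix: Move the right-table condition into the ON clause so unmatched parents are kept

Corrected query:
SELECT p.name, c.salary FROM departments p LEFT JOIN staff c ON c.dept_id = p.id AND c.salary > 77515

Result:
name        | salary
------------+-------
HR          | NULL  
Engineering | NULL  
Finance     | 147838
Finance     | 160592
Finance     | 173017
Legal       | NULL  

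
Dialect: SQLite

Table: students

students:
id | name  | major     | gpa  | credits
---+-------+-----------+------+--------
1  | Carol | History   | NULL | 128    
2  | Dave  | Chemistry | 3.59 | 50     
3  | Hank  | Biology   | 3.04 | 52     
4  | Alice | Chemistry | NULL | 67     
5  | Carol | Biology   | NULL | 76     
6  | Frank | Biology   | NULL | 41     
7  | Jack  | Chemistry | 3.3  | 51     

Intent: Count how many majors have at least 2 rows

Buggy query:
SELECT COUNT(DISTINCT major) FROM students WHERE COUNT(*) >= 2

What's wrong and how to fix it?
Bug: WHERE filters individual rows, not groups, so a group-level COUNT is invalid there

Fix: Group first with HAVING COUNT(*) >= 2, then COUNT the resulting groups

Corrected query:
SELECT COUNT(*) FROM (SELECT major FROM students GROUP BY major HAVING COUNT(*) >= 2)

Result:
COUNT(*)
--------
2       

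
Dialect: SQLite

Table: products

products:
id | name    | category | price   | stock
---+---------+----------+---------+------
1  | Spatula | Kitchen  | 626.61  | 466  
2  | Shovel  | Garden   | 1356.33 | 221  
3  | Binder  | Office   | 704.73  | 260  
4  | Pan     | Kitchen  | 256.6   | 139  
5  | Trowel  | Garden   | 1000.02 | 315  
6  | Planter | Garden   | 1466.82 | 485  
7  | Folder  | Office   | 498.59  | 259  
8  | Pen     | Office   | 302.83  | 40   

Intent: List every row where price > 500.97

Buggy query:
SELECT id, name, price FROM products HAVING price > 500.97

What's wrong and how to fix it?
Bug: HAVING filters the output of aggregation, but this query has no GROUP BY and no aggregate functions, so SQLite rejects it (HAVING clause on a non-aggregate query); the condition here is per row

Fix: Replace HAVING with WHERE since the condition applies to individual rows

Corrected query:
SELECT id, name, price FROM products WHERE price > 500.97

Result:
id | name    | price  
---+---------+--------
1  | Spatula | 626.61 
2  | Shovel  | 1356.33
3  | Binder  | 704.73 
5  | Trowel  | 1000.02
6  | Planter | 1466.82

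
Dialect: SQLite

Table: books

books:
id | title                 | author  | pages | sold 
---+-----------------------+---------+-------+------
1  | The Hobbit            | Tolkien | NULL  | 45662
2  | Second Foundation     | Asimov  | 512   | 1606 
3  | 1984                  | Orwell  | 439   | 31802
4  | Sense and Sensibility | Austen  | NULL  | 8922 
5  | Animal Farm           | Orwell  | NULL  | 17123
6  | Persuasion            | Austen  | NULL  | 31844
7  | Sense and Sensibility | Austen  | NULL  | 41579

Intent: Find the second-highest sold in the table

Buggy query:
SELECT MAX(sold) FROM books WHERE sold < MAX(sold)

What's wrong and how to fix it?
Bug: The inner MAX is an aggregate inside WHERE, which is not allowed

Fix: Compute the overall MAX in a subquery, then take MAX of rows below it

Corrected query:
SELECT MAX(sold) FROM books WHERE sold < (SELECT MAX(sold) FROM books)

Result:
MAX(sold)
---------
41579    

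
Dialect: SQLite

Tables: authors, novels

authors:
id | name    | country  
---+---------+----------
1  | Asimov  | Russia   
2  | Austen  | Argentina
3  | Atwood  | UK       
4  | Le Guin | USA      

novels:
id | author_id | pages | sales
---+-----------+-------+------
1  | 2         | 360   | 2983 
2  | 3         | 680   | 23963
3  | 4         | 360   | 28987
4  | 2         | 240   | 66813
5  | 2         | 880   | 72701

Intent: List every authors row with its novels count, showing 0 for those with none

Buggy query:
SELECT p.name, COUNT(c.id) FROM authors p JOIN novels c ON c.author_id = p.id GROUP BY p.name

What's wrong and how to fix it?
Bug: INNER JOIN drops authors rows that have no matching novels rows

Fix: Switch to LEFT JOIN to retain unmatched parent rows

Corrected query:
SELECT p.name, COUNT(c.id) FROM authors p LEFT JOIN novels c ON c.author_id = p.id GROUP BY p.name

Result:
name    | COUNT(c.id)
--------+------------
Asimov  | 0          
Atwood  | 1          
Austen  | 3          
Le Guin | 1          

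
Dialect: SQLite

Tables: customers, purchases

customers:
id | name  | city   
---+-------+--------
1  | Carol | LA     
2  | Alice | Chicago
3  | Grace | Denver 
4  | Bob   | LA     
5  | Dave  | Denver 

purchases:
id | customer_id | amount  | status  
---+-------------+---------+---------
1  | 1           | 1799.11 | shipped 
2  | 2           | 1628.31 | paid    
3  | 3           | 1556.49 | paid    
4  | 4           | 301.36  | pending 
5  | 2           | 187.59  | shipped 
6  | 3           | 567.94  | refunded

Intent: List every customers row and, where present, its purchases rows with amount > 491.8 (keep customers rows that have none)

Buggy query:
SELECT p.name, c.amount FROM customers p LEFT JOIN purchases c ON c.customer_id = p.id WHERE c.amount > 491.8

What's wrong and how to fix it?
Bug: Filtering c.amount in WHERE discards the NULL rows produced by LEFT JOIN, turning it into an inner join

Fix: Put 'c.amount > 491.8' in the JOIN's ON clause instead of WHERE

Corrected query:
SELECT p.name, c.amount FROM customers p LEFT JOIN purchases c ON c.customer_id = p.id AND c.amount > 491.8

Result:
name  | amount 
------+--------
Carol | 1799.11
Alice | 1628.31
Grace | 567.94 
Grace | 1556.49
Bob   | NULL   
Dave  | NULL   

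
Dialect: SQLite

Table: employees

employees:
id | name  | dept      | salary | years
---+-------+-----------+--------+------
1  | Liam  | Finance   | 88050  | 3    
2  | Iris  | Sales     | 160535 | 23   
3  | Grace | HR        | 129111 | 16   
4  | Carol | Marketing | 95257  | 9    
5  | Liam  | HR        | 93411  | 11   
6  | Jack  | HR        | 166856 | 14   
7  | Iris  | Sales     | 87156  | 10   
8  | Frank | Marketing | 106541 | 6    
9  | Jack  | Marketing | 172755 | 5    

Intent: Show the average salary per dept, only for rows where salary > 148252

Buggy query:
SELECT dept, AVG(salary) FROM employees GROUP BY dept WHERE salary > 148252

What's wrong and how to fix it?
Bug: Row-level WHERE must come before GROUP BY in the clause order

Fix: Move the WHERE clause before GROUP BY

Corrected query:
SELECT dept, AVG(salary) FROM employees WHERE salary > 148252 GROUP BY dept

Result:
dept      | AVG(salary)
----------+------------
HR        | 166856     
Marketing | 172755     
Sales     | 160535     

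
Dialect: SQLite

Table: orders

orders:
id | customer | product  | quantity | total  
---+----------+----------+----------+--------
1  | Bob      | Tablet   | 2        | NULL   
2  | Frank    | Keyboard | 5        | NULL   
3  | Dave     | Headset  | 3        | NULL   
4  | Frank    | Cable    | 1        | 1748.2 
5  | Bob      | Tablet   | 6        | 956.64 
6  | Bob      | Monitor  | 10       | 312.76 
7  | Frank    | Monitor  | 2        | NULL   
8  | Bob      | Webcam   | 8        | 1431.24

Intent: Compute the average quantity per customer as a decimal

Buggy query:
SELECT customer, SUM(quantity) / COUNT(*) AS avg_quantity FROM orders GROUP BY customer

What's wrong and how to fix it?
Bug: SUM(quantity) and COUNT(*) are both integers; the division truncates the fractional part

Fix: Cast one side to REAL so the division keeps the fractional part

Corrected query:
SELECT customer, SUM(quantity) * 1.0 / COUNT(*) AS avg_quantity FROM orders GROUP BY customer

Result:
customer | avg_quantity
---------+-------------
Bob      | 6.5         
Dave     | 3           
Frank    | 2.666667    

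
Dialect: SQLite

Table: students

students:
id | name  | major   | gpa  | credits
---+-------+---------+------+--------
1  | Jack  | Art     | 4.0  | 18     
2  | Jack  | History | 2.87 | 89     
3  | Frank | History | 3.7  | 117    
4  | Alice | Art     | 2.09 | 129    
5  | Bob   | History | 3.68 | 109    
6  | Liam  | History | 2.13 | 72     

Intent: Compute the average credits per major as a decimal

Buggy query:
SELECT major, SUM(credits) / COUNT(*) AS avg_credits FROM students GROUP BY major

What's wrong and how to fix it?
Bug: Both operands are integers, so '/' performs integer division and truncates

Fix: Multiply by 1.0 (or CAST to REAL) to force floating-point division

Corrected query:
SELECT major, SUM(credits) * 1.0 / COUNT(*) AS avg_credits FROM students GROUP BY major

Result:
major   | avg_credits
--------+------------
Art     | 73.5       
History | 96.75      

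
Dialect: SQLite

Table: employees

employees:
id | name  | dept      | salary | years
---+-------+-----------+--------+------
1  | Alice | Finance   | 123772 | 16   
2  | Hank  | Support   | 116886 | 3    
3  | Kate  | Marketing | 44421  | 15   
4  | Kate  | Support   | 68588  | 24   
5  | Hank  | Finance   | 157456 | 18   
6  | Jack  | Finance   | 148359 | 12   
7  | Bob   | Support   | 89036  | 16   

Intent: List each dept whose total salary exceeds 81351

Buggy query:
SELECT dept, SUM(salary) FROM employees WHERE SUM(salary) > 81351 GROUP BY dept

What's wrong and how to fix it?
Bug: Aggregate functions cannot appear in a WHERE clause

Fix: Move the aggregate condition to a HAVING clause

Corrected query:
SELECT dept, SUM(salary) FROM employees GROUP BY dept HAVING SUM(salary) > 81351

Result:
dept    | SUM(salary)
--------+------------
Finance | 429587     
Support | 274510     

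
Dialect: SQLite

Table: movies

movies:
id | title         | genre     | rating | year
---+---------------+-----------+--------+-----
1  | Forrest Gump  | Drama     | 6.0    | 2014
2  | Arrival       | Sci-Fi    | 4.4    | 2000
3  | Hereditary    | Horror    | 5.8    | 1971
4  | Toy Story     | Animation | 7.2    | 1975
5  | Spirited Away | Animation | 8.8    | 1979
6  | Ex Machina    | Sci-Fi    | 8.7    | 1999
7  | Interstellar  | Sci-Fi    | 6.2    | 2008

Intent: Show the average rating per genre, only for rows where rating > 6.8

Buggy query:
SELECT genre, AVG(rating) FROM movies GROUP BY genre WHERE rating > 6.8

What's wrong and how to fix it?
Bug: Row-level WHERE must come before GROUP BY in the clause order

Fix: Place WHERE between FROM and GROUP BY

Corrected query:
SELECT genre, AVG(rating) FROM movies WHERE rating > 6.8 GROUP BY genre

Result:
genre     | AVG(rating)
----------+------------
Animation | 8          
Sci-Fi    | 8.7        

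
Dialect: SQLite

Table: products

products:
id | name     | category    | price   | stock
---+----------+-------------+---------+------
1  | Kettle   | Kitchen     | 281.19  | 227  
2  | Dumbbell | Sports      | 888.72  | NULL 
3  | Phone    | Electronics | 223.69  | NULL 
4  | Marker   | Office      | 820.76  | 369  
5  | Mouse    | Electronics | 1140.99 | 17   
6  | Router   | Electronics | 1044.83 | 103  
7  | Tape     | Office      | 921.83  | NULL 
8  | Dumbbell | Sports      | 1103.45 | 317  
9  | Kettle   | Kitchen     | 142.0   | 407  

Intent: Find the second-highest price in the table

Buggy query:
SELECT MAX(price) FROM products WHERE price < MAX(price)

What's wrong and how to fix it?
Bug: MAX(price) on the right of the comparison is an aggregate-in-WHERE error

Fix: Put the inner MAX in a scalar subquery

Corrected query:
SELECT MAX(price) FROM products WHERE price < (SELECT MAX(price) FROM products)

Result:
MAX(price)
----------
1103.45   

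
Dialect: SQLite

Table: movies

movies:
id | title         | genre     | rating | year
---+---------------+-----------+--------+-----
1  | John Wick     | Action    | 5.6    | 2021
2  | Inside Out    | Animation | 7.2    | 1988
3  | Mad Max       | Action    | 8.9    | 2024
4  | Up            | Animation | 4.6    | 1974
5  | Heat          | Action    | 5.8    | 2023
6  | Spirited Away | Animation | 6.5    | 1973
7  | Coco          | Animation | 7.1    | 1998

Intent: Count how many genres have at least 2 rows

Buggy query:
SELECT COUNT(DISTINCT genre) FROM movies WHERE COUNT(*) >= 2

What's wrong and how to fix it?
Bug: WHERE filters individual rows, not groups, so a group-level COUNT is invalid there

Fix: Use a subquery that GROUPs and filters with HAVING, then count its rows

Corrected query:
SELECT COUNT(*) FROM (SELECT genre FROM movies GROUP BY genre HAVING COUNT(*) >= 2)

Result:
COUNT(*)
--------
2       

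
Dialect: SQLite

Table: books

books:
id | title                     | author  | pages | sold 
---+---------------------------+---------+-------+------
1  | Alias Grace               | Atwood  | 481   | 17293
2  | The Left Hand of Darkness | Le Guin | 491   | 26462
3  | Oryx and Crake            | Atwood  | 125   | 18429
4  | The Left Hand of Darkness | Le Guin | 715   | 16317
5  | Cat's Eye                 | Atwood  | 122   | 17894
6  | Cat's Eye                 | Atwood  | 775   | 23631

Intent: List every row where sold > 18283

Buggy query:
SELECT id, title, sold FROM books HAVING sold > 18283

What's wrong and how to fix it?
Bug: This is a non-aggregate query (no GROUP BY, no aggregates), so in SQLite the HAVING clause is invalid here; a row-level condition belongs in WHERE

Fix: Use WHERE for row-level filtering

Corrected query:
SELECT id, title, sold FROM books WHERE sold > 18283

Result:
id | title                     | sold 
---+---------------------------+------
2  | The Left Hand of Darkness | 26462
3  | Oryx and Crake            | 18429
6  | Cat's Eye                 | 23631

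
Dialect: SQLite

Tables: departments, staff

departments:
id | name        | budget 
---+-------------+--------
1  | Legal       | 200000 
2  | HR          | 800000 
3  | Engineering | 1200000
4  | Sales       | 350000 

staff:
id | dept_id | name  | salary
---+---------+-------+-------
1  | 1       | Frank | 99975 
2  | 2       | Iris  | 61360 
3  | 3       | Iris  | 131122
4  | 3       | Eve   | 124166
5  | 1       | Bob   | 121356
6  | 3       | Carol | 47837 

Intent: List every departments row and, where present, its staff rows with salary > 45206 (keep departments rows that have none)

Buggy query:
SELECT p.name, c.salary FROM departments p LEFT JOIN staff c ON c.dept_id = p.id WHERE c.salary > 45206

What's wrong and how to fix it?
Bug: Filtering c.salary in WHERE discards the NULL rows produced by LEFT JOIN, turning it into an inner join

Fix: Move the right-table condition into the ON clause so unmatched parents are kept

Corrected query:
SELECT p.name, c.salary FROM departments p LEFT JOIN staff c ON c.dept_id = p.id AND c.salary > 45206

Result:
name        | salary
------------+-------
Legal       | 99975 
Legal       | 121356
HR          | 61360 
Engineering | 47837 
Engineering | 124166
Engineering | 131122
Sales       | NULL  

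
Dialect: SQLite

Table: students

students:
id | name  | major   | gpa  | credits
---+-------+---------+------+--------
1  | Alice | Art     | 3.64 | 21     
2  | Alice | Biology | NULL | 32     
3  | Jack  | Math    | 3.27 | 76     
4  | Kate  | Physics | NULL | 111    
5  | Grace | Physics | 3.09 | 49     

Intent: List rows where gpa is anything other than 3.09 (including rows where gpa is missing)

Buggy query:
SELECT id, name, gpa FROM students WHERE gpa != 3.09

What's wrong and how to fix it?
Bug: 'gpa != 3.09' is unknown when gpa is NULL, so NULL rows are silently excluded

Fix: Add an explicit OR gpa IS NULL to include the missing-value rows

Corrected query:
SELECT id, name, gpa FROM students WHERE gpa != 3.09 OR gpa IS NULL

Result:
id | name  | gpa 
---+-------+-----
1  | Alice | 3.64
2  | Alice | NULL
3  | Jack  | 3.27
4  | Kate  | NULL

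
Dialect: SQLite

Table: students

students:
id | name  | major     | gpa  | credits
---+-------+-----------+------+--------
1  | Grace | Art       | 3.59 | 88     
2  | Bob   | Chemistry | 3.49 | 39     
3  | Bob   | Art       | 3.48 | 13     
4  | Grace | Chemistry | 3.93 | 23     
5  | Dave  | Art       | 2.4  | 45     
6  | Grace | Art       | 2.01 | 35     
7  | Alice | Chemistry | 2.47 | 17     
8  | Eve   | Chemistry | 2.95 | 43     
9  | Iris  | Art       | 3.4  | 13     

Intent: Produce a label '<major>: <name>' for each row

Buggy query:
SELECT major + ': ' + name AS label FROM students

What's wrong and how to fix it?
Bug: SQLite uses || for string concatenation; + coerces text to numbers (yielding 0)

Fix: Replace + with || to concatenate text

Corrected query:
SELECT major || ': ' || name AS label FROM students

Result:
label           
----------------
Art: Grace      
Chemistry: Bob  
Art: Bob        
Chemistry: Grace
Art: Dave       
Art: Grace      
Chemistry: Alice
Chemistry: Eve  
Art: Iris       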